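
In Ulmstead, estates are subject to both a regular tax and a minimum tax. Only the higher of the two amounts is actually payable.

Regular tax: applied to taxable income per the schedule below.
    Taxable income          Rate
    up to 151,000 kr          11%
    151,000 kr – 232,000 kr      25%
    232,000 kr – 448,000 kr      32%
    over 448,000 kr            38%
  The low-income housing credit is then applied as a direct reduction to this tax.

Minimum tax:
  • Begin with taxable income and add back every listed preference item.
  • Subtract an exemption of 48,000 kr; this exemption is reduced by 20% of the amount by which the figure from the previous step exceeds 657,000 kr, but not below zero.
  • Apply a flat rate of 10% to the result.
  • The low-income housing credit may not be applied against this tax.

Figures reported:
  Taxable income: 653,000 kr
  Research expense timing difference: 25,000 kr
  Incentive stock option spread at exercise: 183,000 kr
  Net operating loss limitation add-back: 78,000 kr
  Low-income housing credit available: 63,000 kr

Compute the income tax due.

Minimum tax:
  Adjusted income: 653,000 kr + 25,000 kr + 183,000 kr + 78,000 kr = 939,000 kr
  Exemption: 20% × (939,000 kr − 657,000 kr) = 56,400 kr ≥ 48,000 kr, so the exemption is fully phased out
  Base: 939,000 kr − 0 kr = 939,000 kr
  939,000 kr × 10% = 93,900 kr

Regular tax:
  151,000 kr × 11% = 16,610 kr
  81,000 kr × 25% = 20,250 kr
  216,000 kr × 32% = 69,120 kr
  205,000 kr × 38% = 77,900 kr
  → 183,880 kr
  Less low-income housing credit 63,000 kr → 120,880 kr

120,880 kr > 93,900 kr, so the regular tax governs.

120,880 kr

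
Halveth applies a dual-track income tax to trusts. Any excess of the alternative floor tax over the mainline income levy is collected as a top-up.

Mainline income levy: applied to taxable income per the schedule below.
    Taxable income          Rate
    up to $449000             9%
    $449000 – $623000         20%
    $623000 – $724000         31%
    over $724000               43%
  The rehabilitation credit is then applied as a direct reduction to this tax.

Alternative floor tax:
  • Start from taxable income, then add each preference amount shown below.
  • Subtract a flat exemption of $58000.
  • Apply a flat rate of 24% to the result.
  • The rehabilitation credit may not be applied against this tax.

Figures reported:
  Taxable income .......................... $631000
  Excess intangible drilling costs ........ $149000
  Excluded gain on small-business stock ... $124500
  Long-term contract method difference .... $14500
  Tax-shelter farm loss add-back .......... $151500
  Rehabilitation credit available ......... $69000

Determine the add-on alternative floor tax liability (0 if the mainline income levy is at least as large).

Mainline income levy:
  $449000 × 9% = $40410
  $174000 × 20% = $34800
  $8000 × 31% = $2480
  → $77690
  Less rehabilitation credit $69000 → $8690

Alternative floor tax:
  Adjusted income: $631000 + $149000 + $124500 + $14500 + $151500 = $1070500
  Less exemption $58000 → base $1012500
  $1012500 × 24% = $243000

Excess of alternative floor tax over mainline income levy: $243000 − $8690 = $234310.

$234310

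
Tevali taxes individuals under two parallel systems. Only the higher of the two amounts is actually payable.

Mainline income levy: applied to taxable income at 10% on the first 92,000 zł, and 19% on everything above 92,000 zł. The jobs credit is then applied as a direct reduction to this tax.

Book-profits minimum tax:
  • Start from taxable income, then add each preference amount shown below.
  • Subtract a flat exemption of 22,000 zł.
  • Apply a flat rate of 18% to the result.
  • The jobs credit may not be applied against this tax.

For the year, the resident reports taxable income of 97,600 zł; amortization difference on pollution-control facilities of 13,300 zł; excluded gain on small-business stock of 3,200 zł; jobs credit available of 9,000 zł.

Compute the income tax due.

Book-profits minimum tax:
  Adjusted income: 97,600 zł + 13,300 zł + 3,200 zł = 114,100 zł
  Less exemption 22,000 zł → base 92,100 zł
  92,100 zł × 18% = 16,578 zł

Mainline income levy:
  92,000 zł × 10% = 9,200 zł
  5,600 zł × 19% = 1,064 zł
  → 10,264 zł
  Less jobs credit 9,000 zł → 1,264 zł

16,578 zł > 1,264 zł, so the book-profits minimum tax is the binding amount.

16,578 zł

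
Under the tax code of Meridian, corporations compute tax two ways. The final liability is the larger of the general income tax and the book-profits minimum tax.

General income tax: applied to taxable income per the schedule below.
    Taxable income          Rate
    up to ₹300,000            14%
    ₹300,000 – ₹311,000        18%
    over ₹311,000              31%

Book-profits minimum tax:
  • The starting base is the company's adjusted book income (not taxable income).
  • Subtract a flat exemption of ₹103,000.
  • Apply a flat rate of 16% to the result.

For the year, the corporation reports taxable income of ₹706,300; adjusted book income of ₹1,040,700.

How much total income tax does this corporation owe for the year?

General income tax:
  ₹300,000 × 14% = ₹42,000
  ₹11,000 × 18% = ₹1,980
  ₹395,300 × 31% = ₹122,543
  → ₹166,523

Book-profits minimum tax:
  Base (adjusted book income): ₹1,040,700
  Less exemption ₹103,000 → base ₹937,700
  ₹937,700 × 16% = ₹150,032

₹166,523 > ₹150,032, so the general income tax governs.

₹166,523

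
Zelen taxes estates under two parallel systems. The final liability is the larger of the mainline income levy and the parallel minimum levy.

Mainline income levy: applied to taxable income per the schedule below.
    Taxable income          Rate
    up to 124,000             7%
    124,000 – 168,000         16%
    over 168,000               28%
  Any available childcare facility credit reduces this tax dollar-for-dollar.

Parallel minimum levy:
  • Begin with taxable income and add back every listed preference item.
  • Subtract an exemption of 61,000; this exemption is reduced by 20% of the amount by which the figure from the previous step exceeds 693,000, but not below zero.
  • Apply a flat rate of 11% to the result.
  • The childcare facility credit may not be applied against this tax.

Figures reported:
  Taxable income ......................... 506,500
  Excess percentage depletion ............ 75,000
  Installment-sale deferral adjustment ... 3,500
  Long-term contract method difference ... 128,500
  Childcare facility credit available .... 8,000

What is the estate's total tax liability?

Parallel minimum levy:
  Adjusted income: 506,500 + 75,000 + 3,500 + 128,500 = 713,500
  Exemption: 61,000 − 20% × (713,500 − 693,000) = 61,000 − 4,100 = 56,900
  Base: 713,500 − 56,900 = 656,600
  656,600 × 11% = 72,226

Mainline income levy:
  124,000 × 7% = 8,680
  44,000 × 16% = 7,040
  338,500 × 28% = 94,780
  → 110,500
  Less childcare facility credit 8,000 → 102,500

102,500 > 72,226, so the mainline income levy governs.

102,500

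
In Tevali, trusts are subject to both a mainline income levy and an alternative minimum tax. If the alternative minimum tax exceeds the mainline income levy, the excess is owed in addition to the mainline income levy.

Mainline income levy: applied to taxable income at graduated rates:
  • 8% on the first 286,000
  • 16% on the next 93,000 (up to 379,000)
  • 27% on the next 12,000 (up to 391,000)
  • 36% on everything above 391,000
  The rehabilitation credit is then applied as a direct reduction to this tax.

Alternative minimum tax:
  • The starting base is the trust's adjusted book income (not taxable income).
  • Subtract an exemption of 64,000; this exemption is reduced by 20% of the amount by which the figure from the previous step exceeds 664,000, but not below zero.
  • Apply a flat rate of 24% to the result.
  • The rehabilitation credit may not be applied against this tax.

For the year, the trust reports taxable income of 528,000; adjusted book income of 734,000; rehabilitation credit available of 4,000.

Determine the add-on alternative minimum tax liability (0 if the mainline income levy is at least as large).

77,840

Alternative minimum tax:
  Base (adjusted book income): 734,000
  Exemption: 64,000 − 20% × (734,000 − 664,000) = 64,000 − 14,000 = 50,000
  Base: 734,000 − 50,000 = 684,000
  684,000 × 24% = 164,160

Mainline income levy:
  286,000 × 8% = 22,880
  93,000 × 16% = 14,880
  12,000 × 27% = 3,240
  137,000 × 36% = 49,320
  → 90,320
  Less rehabilitation credit 4,000 → 86,320

Excess of alternative minimum tax over mainline income levy: 164,160 − 86,320 = 77,840.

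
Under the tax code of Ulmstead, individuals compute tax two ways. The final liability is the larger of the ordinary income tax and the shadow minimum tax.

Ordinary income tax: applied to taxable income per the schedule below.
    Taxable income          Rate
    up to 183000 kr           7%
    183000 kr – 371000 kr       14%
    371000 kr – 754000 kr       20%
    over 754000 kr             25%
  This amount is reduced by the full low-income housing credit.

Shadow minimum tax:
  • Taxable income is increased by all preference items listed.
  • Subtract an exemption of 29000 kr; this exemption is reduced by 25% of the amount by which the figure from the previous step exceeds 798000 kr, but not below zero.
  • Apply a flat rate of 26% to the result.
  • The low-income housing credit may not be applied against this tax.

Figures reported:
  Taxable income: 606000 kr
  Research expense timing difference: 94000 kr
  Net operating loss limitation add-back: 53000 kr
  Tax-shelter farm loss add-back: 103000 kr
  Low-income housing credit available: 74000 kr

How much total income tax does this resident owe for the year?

Ordinary income tax:
  183000 kr × 7% = 12810 kr
  188000 kr × 14% = 26320 kr
  235000 kr × 20% = 47000 kr
  → 86130 kr
  Less low-income housing credit 74000 kr → 12130 kr

Shadow minimum tax:
  Adjusted income: 606000 kr + 94000 kr + 53000 kr + 103000 kr = 856000 kr
  Exemption: 29000 kr − 25% × (856000 kr − 798000 kr) = 29000 kr − 14500 kr = 14500 kr
  Base: 856000 kr − 14500 kr = 841500 kr
  841500 kr × 26% = 218790 kr

218790 kr > 12130 kr, so the shadow minimum tax is the binding amount.

218790 kr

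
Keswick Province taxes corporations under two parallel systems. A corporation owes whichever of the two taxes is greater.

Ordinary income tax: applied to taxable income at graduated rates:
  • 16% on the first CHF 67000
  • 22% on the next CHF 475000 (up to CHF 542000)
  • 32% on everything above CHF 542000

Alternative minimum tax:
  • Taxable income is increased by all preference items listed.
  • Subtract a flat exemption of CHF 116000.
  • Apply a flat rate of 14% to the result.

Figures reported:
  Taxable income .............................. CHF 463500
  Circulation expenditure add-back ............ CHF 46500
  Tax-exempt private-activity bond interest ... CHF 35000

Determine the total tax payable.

CHF 97950

Alternative minimum tax:
  Adjusted income: CHF 463500 + CHF 46500 + CHF 35000 = CHF 545000
  Less exemption CHF 116000 → base CHF 429000
  CHF 429000 × 14% = CHF 60060

Ordinary income tax:
  CHF 67000 × 16% = CHF 10720
  CHF 396500 × 22% = CHF 87230
  → CHF 97950

CHF 97950 > CHF 60060, so the ordinary income tax governs.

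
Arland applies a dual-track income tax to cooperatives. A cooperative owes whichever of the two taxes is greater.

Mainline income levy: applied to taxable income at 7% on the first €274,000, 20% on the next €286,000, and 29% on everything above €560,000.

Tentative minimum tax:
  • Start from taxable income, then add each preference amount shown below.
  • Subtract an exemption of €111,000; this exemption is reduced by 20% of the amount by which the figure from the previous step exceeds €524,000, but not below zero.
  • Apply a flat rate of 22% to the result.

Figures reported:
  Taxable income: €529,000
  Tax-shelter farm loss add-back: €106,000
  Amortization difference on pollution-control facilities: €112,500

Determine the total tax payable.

€149,864

Mainline income levy:
  €274,000 × 7% = €19,180
  €255,000 × 20% = €51,000
  → €70,180

Tentative minimum tax:
  Adjusted income: €529,000 + €106,000 + €112,500 = €747,500
  Exemption: €111,000 − 20% × (€747,500 − €524,000) = €111,000 − €44,700 = €66,300
  Base: €747,500 − €66,300 = €681,200
  €681,200 × 22% = €149,864

€149,864 > €70,180, so the tentative minimum tax is the binding amount.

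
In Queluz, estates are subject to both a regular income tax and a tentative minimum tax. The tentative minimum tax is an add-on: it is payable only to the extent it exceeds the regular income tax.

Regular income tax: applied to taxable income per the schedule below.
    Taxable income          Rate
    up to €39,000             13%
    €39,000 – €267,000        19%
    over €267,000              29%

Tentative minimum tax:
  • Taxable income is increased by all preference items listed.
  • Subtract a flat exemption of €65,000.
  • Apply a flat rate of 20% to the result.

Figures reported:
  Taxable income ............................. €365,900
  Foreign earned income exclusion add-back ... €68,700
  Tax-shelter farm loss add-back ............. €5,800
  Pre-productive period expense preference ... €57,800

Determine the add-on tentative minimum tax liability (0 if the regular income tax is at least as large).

€9,569

Tentative minimum tax:
  Adjusted income: €365,900 + €68,700 + €5,800 + €57,800 = €498,200
  Less exemption €65,000 → base €433,200
  €433,200 × 20% = €86,640

Regular income tax:
  €39,000 × 13% = €5,070
  €228,000 × 19% = €43,320
  €98,900 × 29% = €28,681
  → €77,071

Excess of tentative minimum tax over regular income tax: €86,640 − €77,071 = €9,569.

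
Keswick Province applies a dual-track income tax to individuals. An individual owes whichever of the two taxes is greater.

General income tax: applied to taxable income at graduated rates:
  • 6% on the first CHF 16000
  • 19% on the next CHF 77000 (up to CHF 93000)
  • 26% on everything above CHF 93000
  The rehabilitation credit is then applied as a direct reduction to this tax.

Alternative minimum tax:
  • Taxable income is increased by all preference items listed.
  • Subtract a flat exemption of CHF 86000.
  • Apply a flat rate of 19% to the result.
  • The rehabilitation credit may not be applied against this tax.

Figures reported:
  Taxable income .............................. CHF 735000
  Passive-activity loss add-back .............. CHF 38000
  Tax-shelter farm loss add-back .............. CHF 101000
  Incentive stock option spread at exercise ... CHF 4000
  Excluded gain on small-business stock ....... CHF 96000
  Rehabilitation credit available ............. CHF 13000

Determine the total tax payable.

CHF 169510

Alternative minimum tax:
  Adjusted income: CHF 735000 + CHF 38000 + CHF 101000 + CHF 4000 + CHF 96000 = CHF 974000
  Less exemption CHF 86000 → base CHF 888000
  CHF 888000 × 19% = CHF 168720

General income tax:
  CHF 16000 × 6% = CHF 960
  CHF 77000 × 19% = CHF 14630
  CHF 642000 × 26% = CHF 166920
  → CHF 182510
  Less rehabilitation credit CHF 13000 → CHF 169510

CHF 169510 > CHF 168720, so the general income tax governs.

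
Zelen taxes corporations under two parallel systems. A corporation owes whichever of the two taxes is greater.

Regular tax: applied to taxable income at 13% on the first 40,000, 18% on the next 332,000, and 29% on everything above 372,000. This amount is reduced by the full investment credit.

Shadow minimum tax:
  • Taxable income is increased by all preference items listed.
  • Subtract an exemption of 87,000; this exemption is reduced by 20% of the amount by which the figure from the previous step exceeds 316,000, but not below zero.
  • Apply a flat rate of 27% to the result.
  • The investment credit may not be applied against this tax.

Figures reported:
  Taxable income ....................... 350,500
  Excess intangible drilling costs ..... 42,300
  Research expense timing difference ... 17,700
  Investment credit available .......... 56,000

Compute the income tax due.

Shadow minimum tax:
  Adjusted income: 350,500 + 42,300 + 17,700 = 410,500
  Exemption: 87,000 − 20% × (410,500 − 316,000) = 87,000 − 18,900 = 68,100
  Base: 410,500 − 68,100 = 342,400
  342,400 × 27% = 92,448

Regular tax:
  40,000 × 13% = 5,200
  310,500 × 18% = 55,890
  → 61,090
  Less investment credit 56,000 → 5,090

92,448 > 5,090, so the shadow minimum tax is the binding amount.

92,448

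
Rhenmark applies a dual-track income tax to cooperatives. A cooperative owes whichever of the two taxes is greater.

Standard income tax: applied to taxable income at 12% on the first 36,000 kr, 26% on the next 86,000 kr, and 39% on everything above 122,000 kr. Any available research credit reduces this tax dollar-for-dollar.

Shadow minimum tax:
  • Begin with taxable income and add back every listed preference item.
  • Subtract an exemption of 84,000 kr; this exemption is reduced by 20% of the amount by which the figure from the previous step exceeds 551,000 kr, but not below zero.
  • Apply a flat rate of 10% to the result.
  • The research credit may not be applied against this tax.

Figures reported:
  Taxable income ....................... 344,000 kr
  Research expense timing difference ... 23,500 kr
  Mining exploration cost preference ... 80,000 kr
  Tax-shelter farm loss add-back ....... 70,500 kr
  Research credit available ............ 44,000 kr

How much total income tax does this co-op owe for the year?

69,260 kr

Standard income tax:
  36,000 kr × 12% = 4,320 kr
  86,000 kr × 26% = 22,360 kr
  222,000 kr × 39% = 86,580 kr
  → 113,260 kr
  Less research credit 44,000 kr → 69,260 kr

Shadow minimum tax:
  Adjusted income: 344,000 kr + 23,500 kr + 80,000 kr + 70,500 kr = 518,000 kr
  Exemption: 518,000 kr ≤ 551,000 kr, so full 84,000 kr applies
  Base: 518,000 kr − 84,000 kr = 434,000 kr
  434,000 kr × 10% = 43,400 kr

69,260 kr > 43,400 kr, so the standard income tax governs.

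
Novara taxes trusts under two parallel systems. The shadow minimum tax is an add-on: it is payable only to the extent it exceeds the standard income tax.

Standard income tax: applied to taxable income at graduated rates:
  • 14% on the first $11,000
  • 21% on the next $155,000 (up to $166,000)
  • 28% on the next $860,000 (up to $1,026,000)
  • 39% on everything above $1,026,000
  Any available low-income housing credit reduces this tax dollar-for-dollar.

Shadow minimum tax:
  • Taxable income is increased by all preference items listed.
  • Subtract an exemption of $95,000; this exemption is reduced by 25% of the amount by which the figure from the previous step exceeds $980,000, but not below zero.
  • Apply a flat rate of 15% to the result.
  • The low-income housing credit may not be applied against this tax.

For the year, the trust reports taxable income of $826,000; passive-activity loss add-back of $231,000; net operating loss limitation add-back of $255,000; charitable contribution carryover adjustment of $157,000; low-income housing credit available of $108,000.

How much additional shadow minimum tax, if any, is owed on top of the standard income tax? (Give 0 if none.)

Standard income tax:
  $11,000 × 14% = $1,540
  $155,000 × 21% = $32,550
  $660,000 × 28% = $184,800
  → $218,890
  Less low-income housing credit $108,000 → $110,890

Shadow minimum tax:
  Adjusted income: $826,000 + $231,000 + $255,000 + $157,000 = $1,469,000
  Exemption: 25% × ($1,469,000 − $980,000) = $122,250 ≥ $95,000, so the exemption is fully phased out
  Base: $1,469,000 − $0 = $1,469,000
  $1,469,000 × 15% = $220,350

Excess of shadow minimum tax over standard income tax: $220,350 − $110,890 = $109,460.

$109,460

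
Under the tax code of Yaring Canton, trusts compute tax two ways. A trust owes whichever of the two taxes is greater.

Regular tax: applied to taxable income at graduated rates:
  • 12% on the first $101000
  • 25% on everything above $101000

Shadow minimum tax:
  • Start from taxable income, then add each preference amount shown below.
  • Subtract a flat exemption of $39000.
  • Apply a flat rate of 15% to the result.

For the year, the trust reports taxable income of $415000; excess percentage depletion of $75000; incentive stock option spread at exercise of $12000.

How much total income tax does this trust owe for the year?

$90620

Shadow minimum tax:
  Adjusted income: $415000 + $75000 + $12000 = $502000
  Less exemption $39000 → base $463000
  $463000 × 15% = $69450

Regular tax:
  $101000 × 12% = $12120
  $314000 × 25% = $78500
  → $90620

$90620 > $69450, so the regular tax governs.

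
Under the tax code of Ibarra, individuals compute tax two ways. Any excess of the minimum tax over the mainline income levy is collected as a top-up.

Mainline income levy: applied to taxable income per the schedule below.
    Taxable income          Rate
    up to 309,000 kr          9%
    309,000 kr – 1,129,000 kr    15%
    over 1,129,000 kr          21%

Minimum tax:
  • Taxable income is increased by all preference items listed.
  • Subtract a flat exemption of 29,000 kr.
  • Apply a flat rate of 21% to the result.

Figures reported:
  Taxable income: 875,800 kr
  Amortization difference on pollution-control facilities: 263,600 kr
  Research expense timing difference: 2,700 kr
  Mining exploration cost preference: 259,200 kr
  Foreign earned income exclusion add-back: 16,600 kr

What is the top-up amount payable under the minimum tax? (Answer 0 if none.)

178,839 kr

Mainline income levy:
  309,000 kr × 9% = 27,810 kr
  566,800 kr × 15% = 85,020 kr
  → 112,830 kr

Minimum tax:
  Adjusted income: 875,800 kr + 263,600 kr + 2,700 kr + 259,200 kr + 16,600 kr = 1,417,900 kr
  Less exemption 29,000 kr → base 1,388,900 kr
  1,388,900 kr × 21% = 291,669 kr

Excess of minimum tax over mainline income levy: 291,669 kr − 112,830 kr = 178,839 kr.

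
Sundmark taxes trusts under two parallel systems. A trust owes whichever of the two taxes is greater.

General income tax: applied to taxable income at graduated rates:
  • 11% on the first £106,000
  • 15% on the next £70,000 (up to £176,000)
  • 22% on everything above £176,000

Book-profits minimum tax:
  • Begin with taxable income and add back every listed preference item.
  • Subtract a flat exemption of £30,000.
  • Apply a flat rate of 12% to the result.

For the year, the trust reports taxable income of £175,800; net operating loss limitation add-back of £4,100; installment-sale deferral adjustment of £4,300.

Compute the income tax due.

Book-profits minimum tax:
  Adjusted income: £175,800 + £4,100 + £4,300 = £184,200
  Less exemption £30,000 → base £154,200
  £154,200 × 12% = £18,504

General income tax:
  £106,000 × 11% = £11,660
  £69,800 × 15% = £10,470
  → £22,130

£22,130 > £18,504, so the general income tax governs.

£22,130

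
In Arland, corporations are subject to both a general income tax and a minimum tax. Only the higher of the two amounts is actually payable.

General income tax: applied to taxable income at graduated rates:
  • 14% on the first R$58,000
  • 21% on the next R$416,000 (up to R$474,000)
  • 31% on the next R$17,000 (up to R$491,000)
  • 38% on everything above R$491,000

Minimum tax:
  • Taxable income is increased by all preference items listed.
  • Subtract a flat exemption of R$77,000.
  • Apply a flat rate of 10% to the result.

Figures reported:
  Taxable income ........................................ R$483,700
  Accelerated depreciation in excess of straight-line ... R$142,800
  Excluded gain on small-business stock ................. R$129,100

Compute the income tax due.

Minimum tax:
  Adjusted income: R$483,700 + R$142,800 + R$129,100 = R$755,600
  Less exemption R$77,000 → base R$678,600
  R$678,600 × 10% = R$67,860

General income tax:
  R$58,000 × 14% = R$8,120
  R$416,000 × 21% = R$87,360
  R$9,700 × 31% = R$3,007
  → R$98,487

R$98,487 > R$67,860, so the general income tax governs.

R$98,487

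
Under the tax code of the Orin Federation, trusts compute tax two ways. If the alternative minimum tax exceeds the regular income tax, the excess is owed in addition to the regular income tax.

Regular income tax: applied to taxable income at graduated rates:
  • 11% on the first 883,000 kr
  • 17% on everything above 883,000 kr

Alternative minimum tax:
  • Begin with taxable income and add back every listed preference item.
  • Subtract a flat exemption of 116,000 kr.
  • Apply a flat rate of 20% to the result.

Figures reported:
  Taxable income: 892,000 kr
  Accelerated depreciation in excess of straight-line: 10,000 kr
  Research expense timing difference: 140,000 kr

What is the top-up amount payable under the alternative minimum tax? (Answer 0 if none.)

86,540 kr

Regular income tax:
  883,000 kr × 11% = 97,130 kr
  9,000 kr × 17% = 1,530 kr
  → 98,660 kr

Alternative minimum tax:
  Adjusted income: 892,000 kr + 10,000 kr + 140,000 kr = 1,042,000 kr
  Less exemption 116,000 kr → base 926,000 kr
  926,000 kr × 20% = 185,200 kr

Excess of alternative minimum tax over regular income tax: 185,200 kr − 98,660 kr = 86,540 kr.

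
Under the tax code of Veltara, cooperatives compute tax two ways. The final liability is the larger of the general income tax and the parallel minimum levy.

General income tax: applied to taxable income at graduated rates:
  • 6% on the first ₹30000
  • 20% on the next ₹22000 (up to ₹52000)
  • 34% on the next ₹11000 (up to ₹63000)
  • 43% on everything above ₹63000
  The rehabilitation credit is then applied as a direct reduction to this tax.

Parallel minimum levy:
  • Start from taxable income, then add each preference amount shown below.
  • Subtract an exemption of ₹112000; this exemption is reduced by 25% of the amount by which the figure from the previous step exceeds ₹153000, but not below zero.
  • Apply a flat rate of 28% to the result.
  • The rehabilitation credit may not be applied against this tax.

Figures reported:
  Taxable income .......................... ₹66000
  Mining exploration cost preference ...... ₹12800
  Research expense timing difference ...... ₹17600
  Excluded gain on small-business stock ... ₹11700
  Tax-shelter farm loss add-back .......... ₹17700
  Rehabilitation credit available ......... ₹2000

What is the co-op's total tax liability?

₹9230

General income tax:
  ₹30000 × 6% = ₹1800
  ₹22000 × 20% = ₹4400
  ₹11000 × 34% = ₹3740
  ₹3000 × 43% = ₹1290
  → ₹11230
  Less rehabilitation credit ₹2000 → ₹9230

Parallel minimum levy:
  Adjusted income: ₹66000 + ₹12800 + ₹17600 + ₹11700 + ₹17700 = ₹125800
  Exemption: ₹125800 ≤ ₹153000, so full ₹112000 applies
  Base: ₹125800 − ₹112000 = ₹13800
  ₹13800 × 28% = ₹3864

₹9230 > ₹3864, so the general income tax governs.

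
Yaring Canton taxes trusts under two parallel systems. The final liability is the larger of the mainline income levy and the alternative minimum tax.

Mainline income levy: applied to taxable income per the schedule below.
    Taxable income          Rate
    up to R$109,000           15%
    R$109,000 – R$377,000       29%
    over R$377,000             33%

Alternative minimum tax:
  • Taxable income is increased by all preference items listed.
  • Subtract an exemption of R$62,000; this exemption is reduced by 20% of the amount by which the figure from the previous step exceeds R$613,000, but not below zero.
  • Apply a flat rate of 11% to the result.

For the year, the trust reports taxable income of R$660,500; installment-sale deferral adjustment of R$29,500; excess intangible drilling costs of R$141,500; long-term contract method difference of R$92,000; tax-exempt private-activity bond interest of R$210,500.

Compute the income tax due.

R$187,625

Alternative minimum tax:
  Adjusted income: R$660,500 + R$29,500 + R$141,500 + R$92,000 + R$210,500 = R$1,134,000
  Exemption: 20% × (R$1,134,000 − R$613,000) = R$104,200 ≥ R$62,000, so the exemption is fully phased out
  Base: R$1,134,000 − R$0 = R$1,134,000
  R$1,134,000 × 11% = R$124,740

Mainline income levy:
  R$109,000 × 15% = R$16,350
  R$268,000 × 29% = R$77,720
  R$283,500 × 33% = R$93,555
  → R$187,625

R$187,625 > R$124,740, so the mainline income levy governs.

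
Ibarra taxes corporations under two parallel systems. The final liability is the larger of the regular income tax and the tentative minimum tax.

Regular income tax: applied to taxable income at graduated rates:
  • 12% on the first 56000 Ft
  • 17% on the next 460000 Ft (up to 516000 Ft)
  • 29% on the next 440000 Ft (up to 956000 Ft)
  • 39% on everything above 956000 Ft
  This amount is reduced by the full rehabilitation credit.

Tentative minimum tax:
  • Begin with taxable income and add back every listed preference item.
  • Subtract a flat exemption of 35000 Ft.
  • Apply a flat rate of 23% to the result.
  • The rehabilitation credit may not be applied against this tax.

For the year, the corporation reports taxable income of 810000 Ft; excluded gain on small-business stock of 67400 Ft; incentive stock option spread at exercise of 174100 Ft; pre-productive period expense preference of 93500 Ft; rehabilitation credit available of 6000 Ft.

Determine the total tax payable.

Tentative minimum tax:
  Adjusted income: 810000 Ft + 67400 Ft + 174100 Ft + 93500 Ft = 1145000 Ft
  Less exemption 35000 Ft → base 1110000 Ft
  1110000 Ft × 23% = 255300 Ft

Regular income tax:
  56000 Ft × 12% = 6720 Ft
  460000 Ft × 17% = 78200 Ft
  294000 Ft × 29% = 85260 Ft
  → 170180 Ft
  Less rehabilitation credit 6000 Ft → 164180 Ft

255300 Ft > 164180 Ft, so the tentative minimum tax is the binding amount.

255300 Ft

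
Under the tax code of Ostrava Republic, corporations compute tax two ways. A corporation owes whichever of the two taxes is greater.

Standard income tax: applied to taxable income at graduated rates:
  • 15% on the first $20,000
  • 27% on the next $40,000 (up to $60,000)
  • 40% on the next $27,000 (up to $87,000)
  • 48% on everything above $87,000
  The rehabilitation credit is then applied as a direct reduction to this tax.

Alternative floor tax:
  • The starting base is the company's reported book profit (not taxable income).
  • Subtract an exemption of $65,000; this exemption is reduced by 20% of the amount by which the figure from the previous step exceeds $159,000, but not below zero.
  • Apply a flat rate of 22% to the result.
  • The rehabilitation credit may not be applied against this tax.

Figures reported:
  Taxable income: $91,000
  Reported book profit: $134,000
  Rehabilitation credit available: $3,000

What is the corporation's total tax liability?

$23,520

Alternative floor tax:
  Base (reported book profit): $134,000
  Exemption: $134,000 ≤ $159,000, so full $65,000 applies
  Base: $134,000 − $65,000 = $69,000
  $69,000 × 22% = $15,180

Standard income tax:
  $20,000 × 15% = $3,000
  $40,000 × 27% = $10,800
  $27,000 × 40% = $10,800
  $4,000 × 48% = $1,920
  → $26,520
  Less rehabilitation credit $3,000 → $23,520

$23,520 > $15,180, so the standard income tax governs.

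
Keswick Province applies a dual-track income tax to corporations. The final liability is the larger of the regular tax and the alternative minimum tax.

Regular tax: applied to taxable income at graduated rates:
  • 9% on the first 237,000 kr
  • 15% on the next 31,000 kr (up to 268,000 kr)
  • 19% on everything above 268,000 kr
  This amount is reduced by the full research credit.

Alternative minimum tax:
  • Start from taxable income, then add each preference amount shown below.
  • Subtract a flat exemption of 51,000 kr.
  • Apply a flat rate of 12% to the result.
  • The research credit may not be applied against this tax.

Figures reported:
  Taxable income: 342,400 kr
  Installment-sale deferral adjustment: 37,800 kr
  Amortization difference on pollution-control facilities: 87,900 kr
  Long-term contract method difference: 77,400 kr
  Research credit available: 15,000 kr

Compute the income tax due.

59,340 kr

Alternative minimum tax:
  Adjusted income: 342,400 kr + 37,800 kr + 87,900 kr + 77,400 kr = 545,500 kr
  Less exemption 51,000 kr → base 494,500 kr
  494,500 kr × 12% = 59,340 kr

Regular tax:
  237,000 kr × 9% = 21,330 kr
  31,000 kr × 15% = 4,650 kr
  74,400 kr × 19% = 14,136 kr
  → 40,116 kr
  Less research credit 15,000 kr → 25,116 kr

59,340 kr > 25,116 kr, so the alternative minimum tax is the binding amount.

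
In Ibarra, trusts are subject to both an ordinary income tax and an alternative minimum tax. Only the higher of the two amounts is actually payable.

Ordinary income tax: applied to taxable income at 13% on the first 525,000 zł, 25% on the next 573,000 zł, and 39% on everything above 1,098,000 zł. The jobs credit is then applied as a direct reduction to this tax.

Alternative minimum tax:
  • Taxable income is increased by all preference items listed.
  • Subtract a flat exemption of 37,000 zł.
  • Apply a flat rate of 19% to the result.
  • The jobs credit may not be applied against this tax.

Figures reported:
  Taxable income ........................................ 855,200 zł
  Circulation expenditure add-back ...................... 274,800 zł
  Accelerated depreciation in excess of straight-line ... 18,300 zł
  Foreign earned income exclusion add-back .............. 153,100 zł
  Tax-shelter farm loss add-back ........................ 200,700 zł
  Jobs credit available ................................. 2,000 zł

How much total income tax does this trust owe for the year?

Alternative minimum tax:
  Adjusted income: 855,200 zł + 274,800 zł + 18,300 zł + 153,100 zł + 200,700 zł = 1,502,100 zł
  Less exemption 37,000 zł → base 1,465,100 zł
  1,465,100 zł × 19% = 278,369 zł

Ordinary income tax:
  525,000 zł × 13% = 68,250 zł
  330,200 zł × 25% = 82,550 zł
  → 150,800 zł
  Less jobs credit 2,000 zł → 148,800 zł

278,369 zł > 148,800 zł, so the alternative minimum tax is the binding amount.

278,369 zł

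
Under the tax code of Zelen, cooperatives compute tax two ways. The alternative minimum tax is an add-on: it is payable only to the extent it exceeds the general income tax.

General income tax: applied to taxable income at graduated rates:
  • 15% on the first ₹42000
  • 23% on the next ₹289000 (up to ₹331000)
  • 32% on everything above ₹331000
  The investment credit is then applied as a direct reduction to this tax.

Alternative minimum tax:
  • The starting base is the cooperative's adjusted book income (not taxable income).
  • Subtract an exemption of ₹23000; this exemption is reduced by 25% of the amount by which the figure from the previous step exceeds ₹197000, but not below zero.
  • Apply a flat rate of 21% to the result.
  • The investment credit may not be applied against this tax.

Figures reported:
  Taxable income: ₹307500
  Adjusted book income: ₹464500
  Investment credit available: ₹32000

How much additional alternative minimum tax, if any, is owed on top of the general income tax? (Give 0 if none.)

General income tax:
  ₹42000 × 15% = ₹6300
  ₹265500 × 23% = ₹61065
  → ₹67365
  Less investment credit ₹32000 → ₹35365

Alternative minimum tax:
  Base (adjusted book income): ₹464500
  Exemption: 25% × (₹464500 − ₹197000) = ₹66875 ≥ ₹23000, so the exemption is fully phased out
  Base: ₹464500 − ₹0 = ₹464500
  ₹464500 × 21% = ₹97545

Excess of alternative minimum tax over general income tax: ₹97545 − ₹35365 = ₹62180.

₹62180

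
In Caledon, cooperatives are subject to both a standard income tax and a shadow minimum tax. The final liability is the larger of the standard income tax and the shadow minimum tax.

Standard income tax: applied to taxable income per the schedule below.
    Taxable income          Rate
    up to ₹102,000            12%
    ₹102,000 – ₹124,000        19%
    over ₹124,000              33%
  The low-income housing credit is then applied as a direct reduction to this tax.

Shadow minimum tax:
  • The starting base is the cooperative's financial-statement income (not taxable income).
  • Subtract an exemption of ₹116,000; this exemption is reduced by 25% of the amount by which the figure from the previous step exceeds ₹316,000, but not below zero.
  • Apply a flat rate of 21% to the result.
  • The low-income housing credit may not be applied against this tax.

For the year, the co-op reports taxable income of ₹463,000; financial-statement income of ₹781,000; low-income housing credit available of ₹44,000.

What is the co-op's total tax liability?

Shadow minimum tax:
  Base (financial-statement income): ₹781,000
  Exemption: 25% × (₹781,000 − ₹316,000) = ₹116,250 ≥ ₹116,000, so the exemption is fully phased out
  Base: ₹781,000 − ₹0 = ₹781,000
  ₹781,000 × 21% = ₹164,010

Standard income tax:
  ₹102,000 × 12% = ₹12,240
  ₹22,000 × 19% = ₹4,180
  ₹339,000 × 33% = ₹111,870
  → ₹128,290
  Less low-income housing credit ₹44,000 → ₹84,290

₹164,010 > ₹84,290, so the shadow minimum tax is the binding amount.

₹164,010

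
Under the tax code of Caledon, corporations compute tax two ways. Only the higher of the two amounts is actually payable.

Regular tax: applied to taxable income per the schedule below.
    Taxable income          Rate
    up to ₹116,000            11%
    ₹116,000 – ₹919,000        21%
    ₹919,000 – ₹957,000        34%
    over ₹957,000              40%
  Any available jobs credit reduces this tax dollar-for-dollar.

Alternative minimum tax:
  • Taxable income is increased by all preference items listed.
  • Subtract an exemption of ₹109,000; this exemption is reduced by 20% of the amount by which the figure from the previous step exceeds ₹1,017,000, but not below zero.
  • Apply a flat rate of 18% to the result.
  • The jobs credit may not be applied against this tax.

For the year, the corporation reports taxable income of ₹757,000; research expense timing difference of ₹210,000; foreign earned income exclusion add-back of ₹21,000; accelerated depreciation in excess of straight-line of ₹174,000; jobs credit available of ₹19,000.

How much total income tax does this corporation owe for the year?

₹194,760

Regular tax:
  ₹116,000 × 11% = ₹12,760
  ₹641,000 × 21% = ₹134,610
  → ₹147,370
  Less jobs credit ₹19,000 → ₹128,370

Alternative minimum tax:
  Adjusted income: ₹757,000 + ₹210,000 + ₹21,000 + ₹174,000 = ₹1,162,000
  Exemption: ₹109,000 − 20% × (₹1,162,000 − ₹1,017,000) = ₹109,000 − ₹29,000 = ₹80,000
  Base: ₹1,162,000 − ₹80,000 = ₹1,082,000
  ₹1,082,000 × 18% = ₹194,760

₹194,760 > ₹128,370, so the alternative minimum tax is the binding amount.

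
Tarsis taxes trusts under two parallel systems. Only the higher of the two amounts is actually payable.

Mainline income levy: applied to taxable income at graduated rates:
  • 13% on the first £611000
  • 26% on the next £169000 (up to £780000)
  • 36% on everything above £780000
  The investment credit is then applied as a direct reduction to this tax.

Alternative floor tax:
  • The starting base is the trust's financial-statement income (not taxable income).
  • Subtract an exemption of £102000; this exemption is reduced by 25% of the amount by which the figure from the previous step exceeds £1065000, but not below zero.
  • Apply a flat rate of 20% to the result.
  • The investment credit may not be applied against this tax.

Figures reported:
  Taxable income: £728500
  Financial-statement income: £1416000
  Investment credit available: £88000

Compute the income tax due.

Alternative floor tax:
  Base (financial-statement income): £1416000
  Exemption: £102000 − 25% × (£1416000 − £1065000) = £102000 − £87750 = £14250
  Base: £1416000 − £14250 = £1401750
  £1401750 × 20% = £280350

Mainline income levy:
  £611000 × 13% = £79430
  £117500 × 26% = £30550
  → £109980
  Less investment credit £88000 → £21980

£280350 > £21980, so the alternative floor tax is the binding amount.

£280350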